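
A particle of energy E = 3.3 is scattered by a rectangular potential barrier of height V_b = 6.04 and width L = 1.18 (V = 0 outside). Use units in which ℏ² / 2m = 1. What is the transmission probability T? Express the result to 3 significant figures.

Since E < V_b the interior solution is evanescent with decay constant κ = √(2m(V_b − E))/ℏ = 1.655.
κL = 1.953, sinh(κL) = 3.455.
The exact tunnelling result is T⁻¹ = 1 + V_b² sinh²(κL) / [4E(V_b − E)] = 13.04, so T = 0.0767.

T = 0.0767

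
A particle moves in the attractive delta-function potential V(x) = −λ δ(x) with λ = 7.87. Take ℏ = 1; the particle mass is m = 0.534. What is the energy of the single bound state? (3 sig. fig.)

The bound state is ψ(x) = √κ e^{−κ|x|}. The derivative jump ψ'(0⁺) − ψ'(0⁻) = −(2mλ/ℏ²)ψ(0) fixes κ = mλ/ℏ² = 4.203.
Then E = −ℏ²κ²/(2m) = −mλ²/(2ℏ²) = -16.54.

E = -16.5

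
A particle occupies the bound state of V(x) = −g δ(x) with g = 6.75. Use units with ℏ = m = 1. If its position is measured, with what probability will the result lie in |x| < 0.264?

The normalised bound state is ψ = √κ e^{−κ|x|} with κ = mg/ℏ² = 6.750.
P(|x| < d) = ∫_{−d}^{d} κ e^{−2κ|x|} dx = 1 − e^{−2κd} = 1 − e^{−3.564} = 0.9717.

P = 0.972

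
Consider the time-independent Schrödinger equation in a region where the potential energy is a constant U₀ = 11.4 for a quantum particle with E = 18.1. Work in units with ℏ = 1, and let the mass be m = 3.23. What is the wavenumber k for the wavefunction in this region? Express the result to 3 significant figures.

With E > U₀ the solution is oscillatory, ψ ∝ e^{±ikx} with k = √(2m(E − U₀))/ℏ.
k = √(2 × 3.23 × 6.7) = 6.579.

k = 6.58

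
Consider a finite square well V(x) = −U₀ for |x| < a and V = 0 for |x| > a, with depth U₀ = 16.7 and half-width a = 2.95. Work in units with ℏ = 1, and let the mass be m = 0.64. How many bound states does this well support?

The dimensionless depth is z₀ = a√(2mU₀)/ℏ = 2.95 × √(21.38) = 13.64.
The even/odd transcendental equations gain one root per π/2 in z₀, giving N = 1 + ⌊2z₀/π⌋ = 1 + ⌊8.683⌋ = 9.

N = 9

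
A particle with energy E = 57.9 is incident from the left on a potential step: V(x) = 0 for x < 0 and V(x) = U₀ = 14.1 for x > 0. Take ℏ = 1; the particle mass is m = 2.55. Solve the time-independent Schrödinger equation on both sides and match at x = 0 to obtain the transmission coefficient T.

T = 0.995

The wavenumbers are k₁ = √(2mE)/ℏ = 17.18 on the left and k₂ = √(2m(E − U₀))/ℏ = 14.95 on the right.
Matching ψ and ψ′ at x = 0 gives r = (k₁ − k₂)/(k₁ + k₂), so R = r² = 0.004852 and T = 1 − R = 0.9951.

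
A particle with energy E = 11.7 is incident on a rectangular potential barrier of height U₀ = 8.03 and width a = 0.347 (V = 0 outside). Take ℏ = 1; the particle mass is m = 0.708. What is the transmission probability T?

E > U₀: inside the barrier k₂ = √(2m(E − U₀))/ℏ = 2.280, k₂a = 0.7910.
Matching at both interfaces gives T⁻¹ = 1 + U₀² sin²(k₂a) / [4E(E − U₀)] = 1.190, hence T = 0.840.

T = 0.840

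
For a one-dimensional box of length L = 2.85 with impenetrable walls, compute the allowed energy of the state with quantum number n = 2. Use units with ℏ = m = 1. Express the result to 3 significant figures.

E = 2.43

The infinite-well eigenfunctions ψ_n = √(2/L) sin(nπx/L) vanish at both walls, giving E_n = n²π²ℏ²/(2mL²).
E_2 = 2² × π² / (2 × 1 × 2.85²) = 2.430.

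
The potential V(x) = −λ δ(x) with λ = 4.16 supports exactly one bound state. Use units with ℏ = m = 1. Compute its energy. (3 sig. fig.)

E = -8.65

For x ≠ 0 the bound state is ψ ∝ e^{−κ|x|}; integrating the TISE across the delta gives the cusp condition 2κ = 2mλ/ℏ², so κ = 4.160.
Then E = −ℏ²κ²/(2m) = −mλ²/(2ℏ²) = -8.653.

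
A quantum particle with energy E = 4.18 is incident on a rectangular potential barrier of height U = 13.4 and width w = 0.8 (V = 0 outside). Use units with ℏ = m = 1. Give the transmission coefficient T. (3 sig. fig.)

Since E < U the interior solution is evanescent with decay constant κ = √(2m(U − E))/ℏ = 4.294.
κw = 3.435, sinh(κw) = 15.50.
The exact tunnelling result is T⁻¹ = 1 + U² sinh²(κw) / [4E(U − E)] = 281.0, so T = 0.00356.

T = 0.00356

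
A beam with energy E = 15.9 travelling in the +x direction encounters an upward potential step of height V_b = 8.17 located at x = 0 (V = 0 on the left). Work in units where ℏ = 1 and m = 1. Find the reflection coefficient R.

R = 0.0318

On each side the TISE gives plane waves with k = √(2m(E − V))/ℏ: k₁ = √(2·1·15.9) = 5.639, k₂ = √(2·1·7.73) = 3.932.
Continuity of ψ and ψ′ at the step yields the reflection amplitude r = (k₁ − k₂)/(k₁ + k₂) = 0.1784; thus R = |r|² = 0.03182, T = 0.9682.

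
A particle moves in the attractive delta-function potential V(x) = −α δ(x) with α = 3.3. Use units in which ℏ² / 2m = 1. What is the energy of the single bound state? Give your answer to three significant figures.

For x ≠ 0 the bound state is ψ ∝ e^{−κ|x|}; integrating the TISE across the delta gives the cusp condition 2κ = 2mα/ℏ², so κ = 1.650.
Then E = −ℏ²κ²/(2m) = −mα²/(2ℏ²) = -2.723.

E = -2.72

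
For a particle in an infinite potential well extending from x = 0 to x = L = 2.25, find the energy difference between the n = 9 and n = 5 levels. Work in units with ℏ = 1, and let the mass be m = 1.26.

E_n = n²π²ℏ²/(2mL²), so ΔE = (9² − 5²) π²ℏ²/(2mL²).
ΔE = 56 × π² / (2 × 1.26 × 2.25²) = 43.32.

ΔE = 43.3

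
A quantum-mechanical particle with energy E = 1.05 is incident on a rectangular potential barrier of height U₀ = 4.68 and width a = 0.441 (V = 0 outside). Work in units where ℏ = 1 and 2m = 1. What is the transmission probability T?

T = 0.439

Since E < U₀ the interior solution is evanescent with decay constant κ = √(2m(U₀ − E))/ℏ = 1.905.
κa = 0.8402, sinh(κa) = 0.9426.
The exact tunnelling result is T⁻¹ = 1 + U₀² sinh²(κa) / [4E(U₀ − E)] = 2.276, so T = 0.439.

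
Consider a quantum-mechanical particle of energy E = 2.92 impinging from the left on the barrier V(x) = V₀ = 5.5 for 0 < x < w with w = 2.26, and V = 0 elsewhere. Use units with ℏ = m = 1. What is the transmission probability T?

Since E < V₀ the interior solution is evanescent with decay constant κ = √(2m(V₀ − E))/ℏ = 2.272.
κw = 5.134, sinh(κw) = 84.82.
The exact tunnelling result is T⁻¹ = 1 + V₀² sinh²(κw) / [4E(V₀ − E)] = 7223, so T = 0.000138.

T = 0.000138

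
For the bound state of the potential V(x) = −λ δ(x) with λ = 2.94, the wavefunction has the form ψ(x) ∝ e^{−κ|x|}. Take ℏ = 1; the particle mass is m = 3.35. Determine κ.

κ = 9.85

Integrating the TISE across x = 0 gives the cusp condition ψ'(0⁺) − ψ'(0⁻) = −(2mλ/ℏ²)ψ(0).
With ψ ∝ e^{−κ|x|} this yields −2κ = −2mλ/ℏ², so κ = mλ/ℏ² = 9.849.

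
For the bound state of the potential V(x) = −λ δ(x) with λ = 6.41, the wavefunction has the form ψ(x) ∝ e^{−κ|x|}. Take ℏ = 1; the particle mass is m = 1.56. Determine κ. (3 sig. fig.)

Integrating the TISE across x = 0 gives the cusp condition ψ'(0⁺) − ψ'(0⁻) = −(2mλ/ℏ²)ψ(0).
With ψ ∝ e^{−κ|x|} this yields −2κ = −2mλ/ℏ², so κ = mλ/ℏ² = 10.000.

κ = 10.00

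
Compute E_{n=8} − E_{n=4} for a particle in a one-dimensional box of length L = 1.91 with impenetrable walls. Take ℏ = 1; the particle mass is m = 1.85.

ΔE = 35.1

E_n = n²π²ℏ²/(2mL²), so ΔE = (8² − 4²) π²ℏ²/(2mL²).
ΔE = 48 × π² / (2 × 1.85 × 1.91²) = 35.10.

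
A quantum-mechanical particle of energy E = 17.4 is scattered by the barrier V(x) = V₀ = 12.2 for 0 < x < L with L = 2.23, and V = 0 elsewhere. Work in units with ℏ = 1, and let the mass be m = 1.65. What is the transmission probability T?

Above the barrier the interior wavenumber is k₂ = √(2m(E − V₀))/ℏ = 4.142, giving phase k₂L = 9.238.
Matching at both interfaces gives T⁻¹ = 1 + V₀² sin²(k₂L) / [4E(E − V₀)] = 1.014, hence T = 0.986.

T = 0.986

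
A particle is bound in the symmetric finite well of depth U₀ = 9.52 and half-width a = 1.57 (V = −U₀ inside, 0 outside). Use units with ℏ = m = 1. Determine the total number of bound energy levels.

Define the well-strength parameter z₀ = (a/ℏ)√(2mU₀) = 1.57 × √(2·1·9.52) = 6.851.
A new bound state (alternating even/odd) appears each time z₀ passes a multiple of π/2, so N = ⌊2z₀/π⌋ + 1 = ⌊4.361⌋ + 1 = 5.

N = 5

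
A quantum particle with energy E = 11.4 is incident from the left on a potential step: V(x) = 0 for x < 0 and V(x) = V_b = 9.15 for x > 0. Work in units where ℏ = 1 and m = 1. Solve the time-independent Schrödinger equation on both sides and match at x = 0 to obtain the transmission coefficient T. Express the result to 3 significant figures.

The wavenumbers are k₁ = √(2mE)/ℏ = 4.775 on the left and k₂ = √(2m(E − V_b))/ℏ = 2.121 on the right.
Matching ψ and ψ′ at x = 0 gives r = (k₁ − k₂)/(k₁ + k₂), so R = r² = 0.1481 and T = 1 − R = 0.8519.

T = 0.852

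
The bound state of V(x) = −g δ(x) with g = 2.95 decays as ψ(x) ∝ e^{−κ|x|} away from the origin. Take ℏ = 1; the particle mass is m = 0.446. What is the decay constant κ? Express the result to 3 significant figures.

Integrate −(ℏ²/2m)ψ'' − gδ(x)ψ = Eψ from −ε to +ε: the ψ'' term gives ψ'(0⁺) − ψ'(0⁻) and the δ term gives −(2mg/ℏ²)ψ(0).
With ψ ∝ e^{−κ|x|} this yields −2κ = −2mg/ℏ², so κ = mg/ℏ² = 1.316.

κ = 1.32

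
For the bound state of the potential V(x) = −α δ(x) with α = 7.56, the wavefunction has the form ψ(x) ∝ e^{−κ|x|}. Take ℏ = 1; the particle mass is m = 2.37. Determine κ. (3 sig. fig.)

Integrate −(ℏ²/2m)ψ'' − αδ(x)ψ = Eψ from −ε to +ε: the ψ'' term gives ψ'(0⁺) − ψ'(0⁻) and the δ term gives −(2mα/ℏ²)ψ(0).
With ψ ∝ e^{−κ|x|} this yields −2κ = −2mα/ℏ², so κ = mα/ℏ² = 17.92.

κ = 17.9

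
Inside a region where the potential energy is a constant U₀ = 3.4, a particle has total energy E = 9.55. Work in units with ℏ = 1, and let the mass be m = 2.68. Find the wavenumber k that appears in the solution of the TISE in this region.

With E > U₀ the solution is oscillatory, ψ ∝ e^{±ikx} with k = √(2m(E − U₀))/ℏ.
k = √(2 × 2.68 × 6.15) = 5.741.

k = 5.74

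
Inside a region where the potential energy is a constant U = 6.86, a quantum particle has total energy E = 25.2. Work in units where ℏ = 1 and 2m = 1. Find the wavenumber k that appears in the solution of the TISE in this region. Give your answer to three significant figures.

k = 4.28

With E > U the solution is oscillatory, ψ ∝ e^{±ikx} with k = √(2m(E − U))/ℏ.
k = √(2 × 0.5 × 18.34) = 4.283.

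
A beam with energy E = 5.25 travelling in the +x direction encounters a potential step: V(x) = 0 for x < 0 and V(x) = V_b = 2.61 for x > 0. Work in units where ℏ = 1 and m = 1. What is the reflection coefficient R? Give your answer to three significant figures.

The wavenumbers are k₁ = √(2mE)/ℏ = 3.240 on the left and k₂ = √(2m(E − V_b))/ℏ = 2.298 on the right.
Continuity of ψ and ψ′ at the step yields the reflection amplitude r = (k₁ − k₂)/(k₁ + k₂) = 0.1702; thus R = |r|² = 0.02896, T = 0.9710.

R = 0.0290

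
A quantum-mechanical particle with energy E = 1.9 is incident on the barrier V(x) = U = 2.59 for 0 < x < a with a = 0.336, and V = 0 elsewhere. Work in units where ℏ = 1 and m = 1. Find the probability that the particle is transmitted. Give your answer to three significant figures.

Since E < U the interior solution is evanescent with decay constant κ = √(2m(U − E))/ℏ = 1.175.
κa = 0.3947, sinh(κa) = 0.4050.
The exact tunnelling result is T⁻¹ = 1 + U² sinh²(κa) / [4E(U − E)] = 1.210, so T = 0.827.

T = 0.827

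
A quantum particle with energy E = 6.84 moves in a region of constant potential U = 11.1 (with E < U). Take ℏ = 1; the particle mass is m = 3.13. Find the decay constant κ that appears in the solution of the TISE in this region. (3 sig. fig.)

Since E < U the TISE in this region is ψ'' = κ²ψ with κ = √(2m(U − E))/ℏ.
κ = √(2 × 3.13 × 4.26) = 5.164.

κ = 5.16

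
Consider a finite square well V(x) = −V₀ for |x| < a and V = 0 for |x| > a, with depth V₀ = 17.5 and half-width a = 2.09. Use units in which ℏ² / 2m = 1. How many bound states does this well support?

N = 6

Define the well-strength parameter z₀ = (a/ℏ)√(2mV₀) = 2.09 × √(2·0.5·17.5) = 8.743.
A new bound state (alternating even/odd) appears each time z₀ passes a multiple of π/2, so N = ⌊2z₀/π⌋ + 1 = ⌊5.566⌋ + 1 = 6.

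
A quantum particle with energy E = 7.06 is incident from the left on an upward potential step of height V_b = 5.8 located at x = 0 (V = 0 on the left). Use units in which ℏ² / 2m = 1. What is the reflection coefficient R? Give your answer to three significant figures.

R = 0.165

On each side the TISE gives plane waves with k = √(2m(E − V))/ℏ: k₁ = √(2·½·7.06) = 2.657, k₂ = √(2·½·1.26) = 1.122.
Continuity of ψ and ψ′ at the step yields the reflection amplitude r = (k₁ − k₂)/(k₁ + k₂) = 0.4060; thus R = |r|² = 0.1649, T = 0.8351.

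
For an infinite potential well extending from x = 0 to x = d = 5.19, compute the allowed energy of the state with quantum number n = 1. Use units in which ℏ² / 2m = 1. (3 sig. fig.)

Requiring ψ(0) = ψ(d) = 0 quantises k = nπ/d, hence E_n = ℏ²k²/2m = n²π²ℏ²/(2md²).
E_1 = 1² × π² / (2 × 0.5 × 5.19²) = 0.3664.

E = 0.366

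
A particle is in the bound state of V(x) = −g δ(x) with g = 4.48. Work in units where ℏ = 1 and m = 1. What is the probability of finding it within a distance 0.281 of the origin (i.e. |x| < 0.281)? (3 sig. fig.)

P = 0.919

The normalised bound state is ψ = √κ e^{−κ|x|} with κ = mg/ℏ² = 4.480.
P(|x| < d) = ∫_{−d}^{d} κ e^{−2κ|x|} dx = 1 − e^{−2κd} = 1 − e^{−2.518} = 0.9194.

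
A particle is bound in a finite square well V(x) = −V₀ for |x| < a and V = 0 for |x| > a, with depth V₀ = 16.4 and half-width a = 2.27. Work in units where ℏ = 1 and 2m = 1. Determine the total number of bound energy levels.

Define the well-strength parameter z₀ = (a/ℏ)√(2mV₀) = 2.27 × √(2·0.5·16.4) = 9.193.
The even/odd transcendental equations gain one root per π/2 in z₀, giving N = 1 + ⌊2z₀/π⌋ = 1 + ⌊5.852⌋ = 6.

N = 6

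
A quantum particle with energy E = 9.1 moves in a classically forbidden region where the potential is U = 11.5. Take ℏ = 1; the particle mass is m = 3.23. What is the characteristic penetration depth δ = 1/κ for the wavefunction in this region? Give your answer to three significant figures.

δ = 0.254

Since E < U the TISE in this region is ψ'' = κ²ψ with κ = √(2m(U − E))/ℏ.
κ = √(2 × 3.23 × 2.4) = 3.938. The penetration depth is δ = 1/κ = 0.254.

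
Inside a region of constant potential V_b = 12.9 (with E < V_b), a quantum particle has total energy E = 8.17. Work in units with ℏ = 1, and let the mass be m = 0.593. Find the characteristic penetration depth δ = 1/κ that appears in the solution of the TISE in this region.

δ = 0.422

Since E < V_b the TISE in this region is ψ'' = κ²ψ with κ = √(2m(V_b − E))/ℏ.
κ = √(2 × 0.593 × 4.73) = 2.368. The penetration depth is δ = 1/κ = 0.422.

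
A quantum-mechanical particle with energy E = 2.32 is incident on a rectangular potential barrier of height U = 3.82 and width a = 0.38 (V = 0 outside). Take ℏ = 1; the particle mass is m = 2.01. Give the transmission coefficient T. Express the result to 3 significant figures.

T = 0.452

Since E < U the interior solution is evanescent with decay constant κ = √(2m(U − E))/ℏ = 2.456.
κa = 0.9331, sinh(κa) = 1.075.
Matching ψ, ψ′ at both faces gives T = [1 + U² sinh²(κa) / (4E(U − E))]⁻¹ = 1/2.210 = 0.452.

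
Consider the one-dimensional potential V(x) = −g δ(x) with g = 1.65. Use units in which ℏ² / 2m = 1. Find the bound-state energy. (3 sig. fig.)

For x ≠ 0 the bound state is ψ ∝ e^{−κ|x|}; integrating the TISE across the delta gives the cusp condition 2κ = 2mg/ℏ², so κ = 0.8250.
Then E = −ℏ²κ²/(2m) = −mg²/(2ℏ²) = -0.6806.

E = -0.681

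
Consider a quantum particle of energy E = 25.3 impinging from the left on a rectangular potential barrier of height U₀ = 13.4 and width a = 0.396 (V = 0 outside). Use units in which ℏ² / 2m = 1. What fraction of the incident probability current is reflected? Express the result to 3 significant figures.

E > U₀: inside the barrier k₂ = √(2m(E − U₀))/ℏ = 3.450, k₂a = 1.366.
Matching at both interfaces gives T⁻¹ = 1 + U₀² sin²(k₂a) / [4E(E − U₀)] = 1.143, hence T = 0.875.
R = 1 − T = 0.125.

R = 0.125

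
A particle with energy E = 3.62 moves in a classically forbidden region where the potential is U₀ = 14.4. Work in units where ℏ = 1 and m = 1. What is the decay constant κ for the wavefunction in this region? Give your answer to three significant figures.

Since E < U₀ the TISE in this region is ψ'' = κ²ψ with κ = √(2m(U₀ − E))/ℏ.
κ = √(2 × 1 × 10.78) = 4.643.

κ = 4.64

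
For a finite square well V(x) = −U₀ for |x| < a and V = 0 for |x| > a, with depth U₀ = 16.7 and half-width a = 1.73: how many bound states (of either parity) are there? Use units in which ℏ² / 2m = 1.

The dimensionless depth is z₀ = a√(2mU₀)/ℏ = 1.73 × √(16.70) = 7.070.
The even/odd transcendental equations gain one root per π/2 in z₀, giving N = 1 + ⌊2z₀/π⌋ = 1 + ⌊4.501⌋ = 5.

N = 5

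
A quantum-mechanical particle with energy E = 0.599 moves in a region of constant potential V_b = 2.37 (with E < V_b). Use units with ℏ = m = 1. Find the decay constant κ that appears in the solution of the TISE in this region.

κ = 1.88

Since E < V_b the TISE in this region is ψ'' = κ²ψ with κ = √(2m(V_b − E))/ℏ.
κ = √(2 × 1 × 1.771) = 1.882.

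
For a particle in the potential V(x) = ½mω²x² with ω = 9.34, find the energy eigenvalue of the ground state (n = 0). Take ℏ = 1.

E = 4.67

The oscillator eigenvalues are E_n = ℏω(n + ½), so E_0 = 9.34 × 0.5 = 4.670.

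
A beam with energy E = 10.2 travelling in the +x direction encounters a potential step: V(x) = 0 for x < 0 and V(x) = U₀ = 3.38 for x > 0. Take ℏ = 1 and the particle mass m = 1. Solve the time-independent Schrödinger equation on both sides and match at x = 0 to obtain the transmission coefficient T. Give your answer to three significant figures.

T = 0.990

On each side the TISE gives plane waves with k = √(2m(E − V))/ℏ: k₁ = √(2·1·10.2) = 4.517, k₂ = √(2·1·6.82) = 3.693.
Continuity of ψ and ψ′ at the step yields the reflection amplitude r = (k₁ − k₂)/(k₁ + k₂) = 0.1003; thus R = |r|² = 0.01006, T = 0.9899.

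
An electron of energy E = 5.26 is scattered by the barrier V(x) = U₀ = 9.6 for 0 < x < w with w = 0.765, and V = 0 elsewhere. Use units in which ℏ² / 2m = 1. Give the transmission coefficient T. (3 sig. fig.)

T = 0.151

E < U₀: inside the barrier ψ ∝ e^{±κx} with κ = √(2m(U₀ − E))/ℏ = 2.083.
κw = 1.594, sinh(κw) = 2.359.
Matching ψ, ψ′ at both faces gives T = [1 + U₀² sinh²(κw) / (4E(U₀ − E))]⁻¹ = 1/6.618 = 0.151.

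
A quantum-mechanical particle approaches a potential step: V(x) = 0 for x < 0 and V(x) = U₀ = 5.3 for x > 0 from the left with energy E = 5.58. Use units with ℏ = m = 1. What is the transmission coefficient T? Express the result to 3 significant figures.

On each side the TISE gives plane waves with k = √(2m(E − V))/ℏ: k₁ = √(2·1·5.58) = 3.341, k₂ = √(2·1·0.28) = 0.7483.
Continuity of ψ and ψ′ at the step yields the reflection amplitude r = (k₁ − k₂)/(k₁ + k₂) = 0.6340; thus R = |r|² = 0.4019, T = 0.5981.

T = 0.598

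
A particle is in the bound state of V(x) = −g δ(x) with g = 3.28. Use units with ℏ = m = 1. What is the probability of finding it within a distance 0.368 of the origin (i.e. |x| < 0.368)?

The normalised bound state is ψ = √κ e^{−κ|x|} with κ = mg/ℏ² = 3.280.
P(|x| < d) = ∫_{−d}^{d} κ e^{−2κ|x|} dx = 1 − e^{−2κd} = 1 − e^{−2.414} = 0.9106.

P = 0.911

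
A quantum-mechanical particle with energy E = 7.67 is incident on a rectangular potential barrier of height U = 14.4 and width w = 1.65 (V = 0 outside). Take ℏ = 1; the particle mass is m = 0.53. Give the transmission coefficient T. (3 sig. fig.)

T = 0.000592

Since E < U the interior solution is evanescent with decay constant κ = √(2m(U − E))/ℏ = 2.671.
κw = 4.407, sinh(κw) = 41.01.
The exact tunnelling result is T⁻¹ = 1 + U² sinh²(κw) / [4E(U − E)] = 1690, so T = 0.000592.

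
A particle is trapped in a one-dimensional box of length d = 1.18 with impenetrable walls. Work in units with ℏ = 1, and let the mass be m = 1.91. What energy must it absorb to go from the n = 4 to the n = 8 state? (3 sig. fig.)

ΔE = 89.1

E_n = n²π²ℏ²/(2md²), so ΔE = (8² − 4²) π²ℏ²/(2md²).
ΔE = 48 × π² / (2 × 1.91 × 1.18²) = 89.07.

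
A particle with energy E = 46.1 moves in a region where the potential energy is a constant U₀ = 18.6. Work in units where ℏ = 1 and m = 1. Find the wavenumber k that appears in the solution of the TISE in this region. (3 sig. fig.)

With E > U₀ the solution is oscillatory, ψ ∝ e^{±ikx} with k = √(2m(E − U₀))/ℏ.
k = √(2 × 1 × 27.5) = 7.416.

k = 7.42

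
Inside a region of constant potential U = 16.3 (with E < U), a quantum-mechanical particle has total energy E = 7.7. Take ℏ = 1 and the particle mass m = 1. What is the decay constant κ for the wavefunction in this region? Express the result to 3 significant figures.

Since E < U the TISE in this region is ψ'' = κ²ψ with κ = √(2m(U − E))/ℏ.
κ = √(2 × 1 × 8.6) = 4.147.

κ = 4.15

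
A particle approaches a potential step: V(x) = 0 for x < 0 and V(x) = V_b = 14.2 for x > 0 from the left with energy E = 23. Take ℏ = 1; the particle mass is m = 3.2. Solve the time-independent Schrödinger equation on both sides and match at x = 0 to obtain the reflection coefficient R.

On each side the TISE gives plane waves with k = √(2m(E − V))/ℏ: k₁ = √(2·3.2·23) = 12.13, k₂ = √(2·3.2·8.8) = 7.505.
Continuity of ψ and ψ′ at the step yields the reflection amplitude r = (k₁ − k₂)/(k₁ + k₂) = 0.2357; thus R = |r|² = 0.05554, T = 0.9445.

R = 0.0555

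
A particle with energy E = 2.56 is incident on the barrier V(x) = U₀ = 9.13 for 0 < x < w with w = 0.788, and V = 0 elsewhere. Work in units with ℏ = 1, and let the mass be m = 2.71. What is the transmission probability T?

T = 0.000266

E < U₀: inside the barrier ψ ∝ e^{±κx} with κ = √(2m(U₀ − E))/ℏ = 5.967.
κw = 4.702, sinh(κw) = 55.09.
Matching ψ, ψ′ at both faces gives T = [1 + U₀² sinh²(κw) / (4E(U₀ − E))]⁻¹ = 1/3762 = 0.000266.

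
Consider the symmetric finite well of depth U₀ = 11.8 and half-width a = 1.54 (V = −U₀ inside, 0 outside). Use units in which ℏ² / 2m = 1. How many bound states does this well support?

The dimensionless depth is z₀ = a√(2mU₀)/ℏ = 1.54 × √(11.80) = 5.290.
A new bound state (alternating even/odd) appears each time z₀ passes a multiple of π/2, so N = ⌊2z₀/π⌋ + 1 = ⌊3.368⌋ + 1 = 4.

N = 4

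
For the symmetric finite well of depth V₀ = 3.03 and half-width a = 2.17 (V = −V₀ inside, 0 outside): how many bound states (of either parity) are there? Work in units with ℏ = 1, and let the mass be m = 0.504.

Define the well-strength parameter z₀ = (a/ℏ)√(2mV₀) = 2.17 × √(2·0.504·3.03) = 3.792.
The even/odd transcendental equations gain one root per π/2 in z₀, giving N = 1 + ⌊2z₀/π⌋ = 1 + ⌊2.414⌋ = 3.

N = 3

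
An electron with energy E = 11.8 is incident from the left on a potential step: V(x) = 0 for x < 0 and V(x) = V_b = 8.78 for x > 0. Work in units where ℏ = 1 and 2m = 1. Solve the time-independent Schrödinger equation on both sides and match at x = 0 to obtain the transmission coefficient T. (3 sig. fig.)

T = 0.892

On each side the TISE gives plane waves with k = √(2m(E − V))/ℏ: k₁ = √(2·½·11.8) = 3.435, k₂ = √(2·½·3.02) = 1.738.
Matching ψ and ψ′ at x = 0 gives r = (k₁ − k₂)/(k₁ + k₂), so R = r² = 0.1077 and T = 1 − R = 0.8923.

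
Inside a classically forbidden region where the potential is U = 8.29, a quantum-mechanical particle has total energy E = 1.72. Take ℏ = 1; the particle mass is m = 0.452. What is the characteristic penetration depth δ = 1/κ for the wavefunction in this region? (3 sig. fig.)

Since E < U the TISE in this region is ψ'' = κ²ψ with κ = √(2m(U − E))/ℏ.
κ = √(2 × 0.452 × 6.57) = 2.437. The penetration depth is δ = 1/κ = 0.410.

δ = 0.410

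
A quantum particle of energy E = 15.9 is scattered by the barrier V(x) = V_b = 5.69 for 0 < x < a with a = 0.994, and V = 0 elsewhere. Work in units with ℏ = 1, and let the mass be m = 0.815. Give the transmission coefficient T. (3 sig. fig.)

T = 0.970

Above the barrier the interior wavenumber is k₂ = √(2m(E − V_b))/ℏ = 4.079, giving phase k₂a = 4.055.
T = [1 + V_b² sin²(k₂a) / (4E(E − V_b))]⁻¹ = 1/1.031 = 0.970.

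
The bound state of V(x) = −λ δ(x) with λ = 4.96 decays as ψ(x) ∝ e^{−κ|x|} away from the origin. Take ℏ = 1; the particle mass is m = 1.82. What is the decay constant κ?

κ = 9.03

Integrate −(ℏ²/2m)ψ'' − λδ(x)ψ = Eψ from −ε to +ε: the ψ'' term gives ψ'(0⁺) − ψ'(0⁻) and the δ term gives −(2mλ/ℏ²)ψ(0).
With ψ ∝ e^{−κ|x|} this yields −2κ = −2mλ/ℏ², so κ = mλ/ℏ² = 9.027.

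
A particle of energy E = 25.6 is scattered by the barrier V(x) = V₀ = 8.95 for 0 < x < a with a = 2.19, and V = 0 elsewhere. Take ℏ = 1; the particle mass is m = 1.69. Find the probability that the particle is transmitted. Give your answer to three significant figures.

Above the barrier the interior wavenumber is k₂ = √(2m(E − V₀))/ℏ = 7.502, giving phase k₂a = 16.43.
Matching at both interfaces gives T⁻¹ = 1 + V₀² sin²(k₂a) / [4E(E − V₀)] = 1.020, hence T = 0.980.

T = 0.980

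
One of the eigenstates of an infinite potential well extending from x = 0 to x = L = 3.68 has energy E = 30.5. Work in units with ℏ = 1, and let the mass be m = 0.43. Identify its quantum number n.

n = 6

For an infinite well E_n = n²π²ℏ²/(2mL²), so n = (L/πℏ)√(2mE).
n = (3.68/π) × √(2 × 0.43 × 30.5) = 5.999 → n = 6.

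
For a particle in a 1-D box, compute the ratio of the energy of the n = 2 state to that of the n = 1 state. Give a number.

E_n = n²π²ℏ²/(2mL²) so the ratio is n₂²/n₁² = 4/1 = 4.

4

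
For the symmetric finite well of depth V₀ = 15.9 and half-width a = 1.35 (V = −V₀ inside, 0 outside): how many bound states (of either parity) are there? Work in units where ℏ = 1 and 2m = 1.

N = 4

Define the well-strength parameter z₀ = (a/ℏ)√(2mV₀) = 1.35 × √(2·0.5·15.9) = 5.383.
A new bound state (alternating even/odd) appears each time z₀ passes a multiple of π/2, so N = ⌊2z₀/π⌋ + 1 = ⌊3.427⌋ + 1 = 4.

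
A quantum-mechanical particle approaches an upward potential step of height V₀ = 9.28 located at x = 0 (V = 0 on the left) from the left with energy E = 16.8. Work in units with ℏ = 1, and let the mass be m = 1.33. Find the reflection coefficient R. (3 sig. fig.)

On each side the TISE gives plane waves with k = √(2m(E − V))/ℏ: k₁ = √(2·1.33·16.8) = 6.685, k₂ = √(2·1.33·7.52) = 4.472.
Continuity of ψ and ψ′ at the step yields the reflection amplitude r = (k₁ − k₂)/(k₁ + k₂) = 0.1983; thus R = |r|² = 0.03932, T = 0.9607.

R = 0.0393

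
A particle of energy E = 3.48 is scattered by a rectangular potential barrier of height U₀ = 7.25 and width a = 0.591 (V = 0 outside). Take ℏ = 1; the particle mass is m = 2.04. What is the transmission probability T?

T = 0.0380

E < U₀: inside the barrier ψ ∝ e^{±κx} with κ = √(2m(U₀ − E))/ℏ = 3.922.
κa = 2.318, sinh(κa) = 5.028.
The exact tunnelling result is T⁻¹ = 1 + U₀² sinh²(κa) / [4E(U₀ − E)] = 26.32, so T = 0.0380.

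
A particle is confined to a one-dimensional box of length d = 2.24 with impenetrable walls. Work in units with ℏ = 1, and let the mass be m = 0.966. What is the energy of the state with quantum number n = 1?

The infinite-well eigenfunctions ψ_n = √(2/d) sin(nπx/d) vanish at both walls, giving E_n = n²π²ℏ²/(2md²).
E_1 = 1² × π² / (2 × 0.966 × 2.24²) = 1.018.

E = 1.02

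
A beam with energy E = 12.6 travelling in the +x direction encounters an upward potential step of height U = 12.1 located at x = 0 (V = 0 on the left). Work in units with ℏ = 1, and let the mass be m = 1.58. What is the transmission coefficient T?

The wavenumbers are k₁ = √(2mE)/ℏ = 6.310 on the left and k₂ = √(2m(E − U))/ℏ = 1.257 on the right.
Matching ψ and ψ′ at x = 0 gives r = (k₁ − k₂)/(k₁ + k₂), so R = r² = 0.4459 and T = 1 − R = 0.5541.

T = 0.554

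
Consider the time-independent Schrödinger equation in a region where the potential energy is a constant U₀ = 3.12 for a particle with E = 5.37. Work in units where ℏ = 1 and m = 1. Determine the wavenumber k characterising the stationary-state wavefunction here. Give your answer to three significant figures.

k = 2.12

With E > U₀ the solution is oscillatory, ψ ∝ e^{±ikx} with k = √(2m(E − U₀))/ℏ.
k = √(2 × 1 × 2.25) = 2.121.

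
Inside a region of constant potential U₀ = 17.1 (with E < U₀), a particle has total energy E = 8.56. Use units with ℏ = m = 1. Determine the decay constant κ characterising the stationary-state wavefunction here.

Since E < U₀ the TISE in this region is ψ'' = κ²ψ with κ = √(2m(U₀ − E))/ℏ.
κ = √(2 × 1 × 8.54) = 4.133.

κ = 4.13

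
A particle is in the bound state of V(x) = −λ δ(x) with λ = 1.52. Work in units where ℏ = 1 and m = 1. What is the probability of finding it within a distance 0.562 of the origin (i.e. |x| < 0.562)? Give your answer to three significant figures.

The normalised bound state is ψ = √κ e^{−κ|x|} with κ = mλ/ℏ² = 1.520.
P(|x| < d) = ∫_{−d}^{d} κ e^{−2κ|x|} dx = 1 − e^{−2κd} = 1 − e^{−1.708} = 0.8189.

P = 0.819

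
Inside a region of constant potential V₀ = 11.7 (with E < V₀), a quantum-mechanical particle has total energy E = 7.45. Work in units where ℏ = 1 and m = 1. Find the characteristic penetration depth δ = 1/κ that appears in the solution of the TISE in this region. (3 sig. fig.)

Since E < V₀ the TISE in this region is ψ'' = κ²ψ with κ = √(2m(V₀ − E))/ℏ.
κ = √(2 × 1 × 4.25) = 2.915. The penetration depth is δ = 1/κ = 0.343.

δ = 0.343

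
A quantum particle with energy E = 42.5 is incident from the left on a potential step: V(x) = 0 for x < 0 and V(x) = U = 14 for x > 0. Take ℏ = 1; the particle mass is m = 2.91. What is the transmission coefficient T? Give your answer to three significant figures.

T = 0.990

The wavenumbers are k₁ = √(2mE)/ℏ = 15.73 on the left and k₂ = √(2m(E − U))/ℏ = 12.88 on the right.
Matching ψ and ψ′ at x = 0 gives r = (k₁ − k₂)/(k₁ + k₂), so R = r² = 0.009914 and T = 1 − R = 0.9901.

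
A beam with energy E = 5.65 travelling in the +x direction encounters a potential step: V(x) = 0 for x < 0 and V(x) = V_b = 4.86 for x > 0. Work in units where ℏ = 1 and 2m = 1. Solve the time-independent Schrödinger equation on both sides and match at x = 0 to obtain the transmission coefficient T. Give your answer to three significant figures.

T = 0.792

The wavenumbers are k₁ = √(2mE)/ℏ = 2.377 on the left and k₂ = √(2m(E − V_b))/ℏ = 0.8888 on the right.
Matching ψ and ψ′ at x = 0 gives r = (k₁ − k₂)/(k₁ + k₂), so R = r² = 0.2076 and T = 1 − R = 0.7924.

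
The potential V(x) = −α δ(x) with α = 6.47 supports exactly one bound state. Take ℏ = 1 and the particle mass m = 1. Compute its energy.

E = -20.9

For x ≠ 0 the bound state is ψ ∝ e^{−κ|x|}; integrating the TISE across the delta gives the cusp condition 2κ = 2mα/ℏ², so κ = 6.470.
Then E = −ℏ²κ²/(2m) = −mα²/(2ℏ²) = -20.93.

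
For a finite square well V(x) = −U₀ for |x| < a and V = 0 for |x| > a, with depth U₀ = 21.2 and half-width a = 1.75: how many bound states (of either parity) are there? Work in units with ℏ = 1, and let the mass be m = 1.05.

N = 8

The dimensionless depth is z₀ = a√(2mU₀)/ℏ = 1.75 × √(44.52) = 11.68.
The even/odd transcendental equations gain one root per π/2 in z₀, giving N = 1 + ⌊2z₀/π⌋ = 1 + ⌊7.434⌋ = 8.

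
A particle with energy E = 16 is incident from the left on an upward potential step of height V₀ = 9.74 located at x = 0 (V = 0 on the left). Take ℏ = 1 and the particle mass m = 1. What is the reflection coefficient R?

R = 0.0531

The wavenumbers are k₁ = √(2mE)/ℏ = 5.657 on the left and k₂ = √(2m(E − V₀))/ℏ = 3.538 on the right.
Matching ψ and ψ′ at x = 0 gives r = (k₁ − k₂)/(k₁ + k₂), so R = r² = 0.05308 and T = 1 − R = 0.9469.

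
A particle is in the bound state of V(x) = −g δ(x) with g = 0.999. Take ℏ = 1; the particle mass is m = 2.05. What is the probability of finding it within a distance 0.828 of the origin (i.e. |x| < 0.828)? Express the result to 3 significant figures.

The normalised bound state is ψ = √κ e^{−κ|x|} with κ = mg/ℏ² = 2.048.
P(|x| < d) = ∫_{−d}^{d} κ e^{−2κ|x|} dx = 1 − e^{−2κd} = 1 − e^{−3.391} = 0.9663.

P = 0.966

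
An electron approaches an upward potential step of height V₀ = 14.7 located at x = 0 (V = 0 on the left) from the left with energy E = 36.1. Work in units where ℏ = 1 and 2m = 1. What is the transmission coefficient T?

T = 0.983

The wavenumbers are k₁ = √(2mE)/ℏ = 6.008 on the left and k₂ = √(2m(E − V₀))/ℏ = 4.626 on the right.
Matching ψ and ψ′ at x = 0 gives r = (k₁ − k₂)/(k₁ + k₂), so R = r² = 0.01690 and T = 1 − R = 0.9831.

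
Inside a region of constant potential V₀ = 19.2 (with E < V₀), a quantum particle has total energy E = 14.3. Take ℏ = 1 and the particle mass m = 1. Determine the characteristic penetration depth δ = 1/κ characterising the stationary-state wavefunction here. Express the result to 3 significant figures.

δ = 0.319

Since E < V₀ the TISE in this region is ψ'' = κ²ψ with κ = √(2m(V₀ − E))/ℏ.
κ = √(2 × 1 × 4.9) = 3.130. The penetration depth is δ = 1/κ = 0.319.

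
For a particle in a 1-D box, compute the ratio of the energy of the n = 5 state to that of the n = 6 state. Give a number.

Since E_n ∝ n², the ratio is (5/6)² = 0.694444.

0.694444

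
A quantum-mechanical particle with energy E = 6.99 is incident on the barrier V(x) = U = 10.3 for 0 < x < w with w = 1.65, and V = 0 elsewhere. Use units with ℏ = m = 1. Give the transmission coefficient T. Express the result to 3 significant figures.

Since E < U the interior solution is evanescent with decay constant κ = √(2m(U − E))/ℏ = 2.573.
κw = 4.245, sinh(κw) = 34.88.
Matching ψ, ψ′ at both faces gives T = [1 + U² sinh²(κw) / (4E(U − E))]⁻¹ = 1/1396 = 0.000716.

T = 0.000716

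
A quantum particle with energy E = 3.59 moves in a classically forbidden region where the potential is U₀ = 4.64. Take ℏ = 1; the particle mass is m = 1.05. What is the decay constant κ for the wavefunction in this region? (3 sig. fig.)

κ = 1.48

Since E < U₀ the TISE in this region is ψ'' = κ²ψ with κ = √(2m(U₀ − E))/ℏ.
κ = √(2 × 1.05 × 1.05) = 1.485.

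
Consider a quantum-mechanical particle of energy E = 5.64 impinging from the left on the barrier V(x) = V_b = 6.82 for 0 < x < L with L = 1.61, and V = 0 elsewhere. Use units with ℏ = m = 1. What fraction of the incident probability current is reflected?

E < V_b: inside the barrier ψ ∝ e^{±κx} with κ = √(2m(V_b − E))/ℏ = 1.536.
κL = 2.473, sinh(κL) = 5.889.
The exact tunnelling result is T⁻¹ = 1 + V_b² sinh²(κL) / [4E(V_b − E)] = 61.59, so T = 0.0162.
R = 1 − T = 0.984.

R = 0.984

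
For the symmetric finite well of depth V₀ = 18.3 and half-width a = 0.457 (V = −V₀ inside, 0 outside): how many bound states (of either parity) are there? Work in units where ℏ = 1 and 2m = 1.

N = 2

The dimensionless depth is z₀ = a√(2mV₀)/ℏ = 0.457 × √(18.30) = 1.955.
The even/odd transcendental equations gain one root per π/2 in z₀, giving N = 1 + ⌊2z₀/π⌋ = 1 + ⌊1.245⌋ = 2.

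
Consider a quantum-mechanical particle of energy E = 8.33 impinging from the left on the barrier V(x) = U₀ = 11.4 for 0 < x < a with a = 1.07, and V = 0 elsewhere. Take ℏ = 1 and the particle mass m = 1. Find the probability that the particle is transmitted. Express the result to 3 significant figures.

Since E < U₀ the interior solution is evanescent with decay constant κ = √(2m(U₀ − E))/ℏ = 2.478.
κa = 2.651, sinh(κa) = 7.051.
Matching ψ, ψ′ at both faces gives T = [1 + U₀² sinh²(κa) / (4E(U₀ − E))]⁻¹ = 1/64.17 = 0.0156.

T = 0.0156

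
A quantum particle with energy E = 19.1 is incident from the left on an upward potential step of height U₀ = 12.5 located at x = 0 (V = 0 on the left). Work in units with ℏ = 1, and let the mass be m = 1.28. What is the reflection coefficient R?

On each side the TISE gives plane waves with k = √(2m(E − V))/ℏ: k₁ = √(2·1.28·19.1) = 6.993, k₂ = √(2·1.28·6.6) = 4.110.
Continuity of ψ and ψ′ at the step yields the reflection amplitude r = (k₁ − k₂)/(k₁ + k₂) = 0.2596; thus R = |r|² = 0.06738, T = 0.9326.

R = 0.0674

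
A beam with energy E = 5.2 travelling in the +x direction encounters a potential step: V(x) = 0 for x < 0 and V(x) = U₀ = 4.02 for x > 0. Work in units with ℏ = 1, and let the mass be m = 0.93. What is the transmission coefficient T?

T = 0.874

The wavenumbers are k₁ = √(2mE)/ℏ = 3.110 on the left and k₂ = √(2m(E − U₀))/ℏ = 1.481 on the right.
Matching ψ and ψ′ at x = 0 gives r = (k₁ − k₂)/(k₁ + k₂), so R = r² = 0.1258 and T = 1 − R = 0.8742.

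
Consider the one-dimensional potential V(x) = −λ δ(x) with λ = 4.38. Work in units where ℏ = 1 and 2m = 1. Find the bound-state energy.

E = -4.80

The bound state is ψ(x) = √κ e^{−κ|x|}. The derivative jump ψ'(0⁺) − ψ'(0⁻) = −(2mλ/ℏ²)ψ(0) fixes κ = mλ/ℏ² = 2.190.
Then E = −ℏ²κ²/(2m) = −mλ²/(2ℏ²) = -4.796.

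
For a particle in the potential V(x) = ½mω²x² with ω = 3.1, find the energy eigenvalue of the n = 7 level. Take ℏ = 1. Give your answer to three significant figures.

E = 23.3

Using E_n = (n + ½)ℏω: E_7 = 7.5 × 3.1 = 23.25.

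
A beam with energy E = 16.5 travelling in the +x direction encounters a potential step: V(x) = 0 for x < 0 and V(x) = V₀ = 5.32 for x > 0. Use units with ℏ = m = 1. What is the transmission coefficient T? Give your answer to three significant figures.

T = 0.991

The wavenumbers are k₁ = √(2mE)/ℏ = 5.745 on the left and k₂ = √(2m(E − V₀))/ℏ = 4.729 on the right.
Matching ψ and ψ′ at x = 0 gives r = (k₁ − k₂)/(k₁ + k₂), so R = r² = 0.009409 and T = 1 − R = 0.9906.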